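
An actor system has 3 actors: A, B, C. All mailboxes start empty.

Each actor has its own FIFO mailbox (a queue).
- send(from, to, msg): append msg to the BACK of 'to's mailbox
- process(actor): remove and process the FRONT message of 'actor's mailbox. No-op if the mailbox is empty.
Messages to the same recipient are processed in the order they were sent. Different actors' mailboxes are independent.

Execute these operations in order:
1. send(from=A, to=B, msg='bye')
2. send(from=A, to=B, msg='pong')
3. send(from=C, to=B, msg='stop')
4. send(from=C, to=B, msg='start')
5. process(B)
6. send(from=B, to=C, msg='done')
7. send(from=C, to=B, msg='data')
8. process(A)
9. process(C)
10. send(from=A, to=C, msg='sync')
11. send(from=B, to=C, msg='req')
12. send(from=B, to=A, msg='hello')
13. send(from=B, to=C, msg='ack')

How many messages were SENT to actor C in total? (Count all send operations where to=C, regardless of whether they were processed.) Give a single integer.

After 1 (send(from=A, to=B, msg='bye')): A:[] B:[bye] C:[]
After 2 (send(from=A, to=B, msg='pong')): A:[] B:[bye,pong] C:[]
After 3 (send(from=C, to=B, msg='stop')): A:[] B:[bye,pong,stop] C:[]
After 4 (send(from=C, to=B, msg='start')): A:[] B:[bye,pong,stop,start] C:[]
After 5 (process(B)): A:[] B:[pong,stop,start] C:[]
After 6 (send(from=B, to=C, msg='done')): A:[] B:[pong,stop,start] C:[done]
After 7 (send(from=C, to=B, msg='data')): A:[] B:[pong,stop,start,data] C:[done]
After 8 (process(A)): A:[] B:[pong,stop,start,data] C:[done]
After 9 (process(C)): A:[] B:[pong,stop,start,data] C:[]
After 10 (send(from=A, to=C, msg='sync')): A:[] B:[pong,stop,start,data] C:[sync]
After 11 (send(from=B, to=C, msg='req')): A:[] B:[pong,stop,start,data] C:[sync,req]
After 12 (send(from=B, to=A, msg='hello')): A:[hello] B:[pong,stop,start,data] C:[sync,req]
After 13 (send(from=B, to=C, msg='ack')): A:[hello] B:[pong,stop,start,data] C:[sync,req,ack]

Answer: 4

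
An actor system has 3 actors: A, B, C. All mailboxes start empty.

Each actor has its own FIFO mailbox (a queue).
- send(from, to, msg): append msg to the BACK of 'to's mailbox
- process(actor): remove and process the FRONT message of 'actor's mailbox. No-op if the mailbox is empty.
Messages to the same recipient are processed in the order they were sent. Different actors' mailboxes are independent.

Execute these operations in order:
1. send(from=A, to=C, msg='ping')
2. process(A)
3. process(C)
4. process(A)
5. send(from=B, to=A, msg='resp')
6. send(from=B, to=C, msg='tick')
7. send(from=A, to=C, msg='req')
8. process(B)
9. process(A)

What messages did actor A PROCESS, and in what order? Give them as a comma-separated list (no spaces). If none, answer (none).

After 1 (send(from=A, to=C, msg='ping')): A:[] B:[] C:[ping]
After 2 (process(A)): A:[] B:[] C:[ping]
After 3 (process(C)): A:[] B:[] C:[]
After 4 (process(A)): A:[] B:[] C:[]
After 5 (send(from=B, to=A, msg='resp')): A:[resp] B:[] C:[]
After 6 (send(from=B, to=C, msg='tick')): A:[resp] B:[] C:[tick]
After 7 (send(from=A, to=C, msg='req')): A:[resp] B:[] C:[tick,req]
After 8 (process(B)): A:[resp] B:[] C:[tick,req]
After 9 (process(A)): A:[] B:[] C:[tick,req]

Answer: resp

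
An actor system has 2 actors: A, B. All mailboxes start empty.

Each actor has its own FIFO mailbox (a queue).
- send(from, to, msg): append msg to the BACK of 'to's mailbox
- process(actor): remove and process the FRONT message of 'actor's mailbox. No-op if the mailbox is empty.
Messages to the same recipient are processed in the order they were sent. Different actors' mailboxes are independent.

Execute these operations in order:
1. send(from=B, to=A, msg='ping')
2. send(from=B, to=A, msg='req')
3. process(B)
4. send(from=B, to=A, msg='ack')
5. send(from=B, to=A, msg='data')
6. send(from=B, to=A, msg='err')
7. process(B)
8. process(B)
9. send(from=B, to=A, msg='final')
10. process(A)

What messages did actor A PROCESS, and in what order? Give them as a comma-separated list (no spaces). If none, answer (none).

Answer: ping

Derivation:
After 1 (send(from=B, to=A, msg='ping')): A:[ping] B:[]
After 2 (send(from=B, to=A, msg='req')): A:[ping,req] B:[]
After 3 (process(B)): A:[ping,req] B:[]
After 4 (send(from=B, to=A, msg='ack')): A:[ping,req,ack] B:[]
After 5 (send(from=B, to=A, msg='data')): A:[ping,req,ack,data] B:[]
After 6 (send(from=B, to=A, msg='err')): A:[ping,req,ack,data,err] B:[]
After 7 (process(B)): A:[ping,req,ack,data,err] B:[]
After 8 (process(B)): A:[ping,req,ack,data,err] B:[]
After 9 (send(from=B, to=A, msg='final')): A:[ping,req,ack,data,err,final] B:[]
After 10 (process(A)): A:[req,ack,data,err,final] B:[]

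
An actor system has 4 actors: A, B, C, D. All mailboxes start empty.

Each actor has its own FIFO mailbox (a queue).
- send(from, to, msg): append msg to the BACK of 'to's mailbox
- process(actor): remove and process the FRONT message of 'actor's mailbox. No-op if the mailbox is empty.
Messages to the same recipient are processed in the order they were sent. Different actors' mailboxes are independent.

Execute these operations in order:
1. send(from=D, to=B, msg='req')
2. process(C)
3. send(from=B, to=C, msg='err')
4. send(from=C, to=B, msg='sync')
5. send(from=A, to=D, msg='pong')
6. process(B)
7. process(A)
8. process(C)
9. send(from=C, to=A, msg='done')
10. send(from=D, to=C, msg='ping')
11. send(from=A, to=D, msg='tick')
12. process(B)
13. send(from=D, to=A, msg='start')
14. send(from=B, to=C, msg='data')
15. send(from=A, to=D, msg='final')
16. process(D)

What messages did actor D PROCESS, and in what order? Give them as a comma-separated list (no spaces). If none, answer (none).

Answer: pong

Derivation:
After 1 (send(from=D, to=B, msg='req')): A:[] B:[req] C:[] D:[]
After 2 (process(C)): A:[] B:[req] C:[] D:[]
After 3 (send(from=B, to=C, msg='err')): A:[] B:[req] C:[err] D:[]
After 4 (send(from=C, to=B, msg='sync')): A:[] B:[req,sync] C:[err] D:[]
After 5 (send(from=A, to=D, msg='pong')): A:[] B:[req,sync] C:[err] D:[pong]
After 6 (process(B)): A:[] B:[sync] C:[err] D:[pong]
After 7 (process(A)): A:[] B:[sync] C:[err] D:[pong]
After 8 (process(C)): A:[] B:[sync] C:[] D:[pong]
After 9 (send(from=C, to=A, msg='done')): A:[done] B:[sync] C:[] D:[pong]
After 10 (send(from=D, to=C, msg='ping')): A:[done] B:[sync] C:[ping] D:[pong]
After 11 (send(from=A, to=D, msg='tick')): A:[done] B:[sync] C:[ping] D:[pong,tick]
After 12 (process(B)): A:[done] B:[] C:[ping] D:[pong,tick]
After 13 (send(from=D, to=A, msg='start')): A:[done,start] B:[] C:[ping] D:[pong,tick]
After 14 (send(from=B, to=C, msg='data')): A:[done,start] B:[] C:[ping,data] D:[pong,tick]
After 15 (send(from=A, to=D, msg='final')): A:[done,start] B:[] C:[ping,data] D:[pong,tick,final]
After 16 (process(D)): A:[done,start] B:[] C:[ping,data] D:[tick,final]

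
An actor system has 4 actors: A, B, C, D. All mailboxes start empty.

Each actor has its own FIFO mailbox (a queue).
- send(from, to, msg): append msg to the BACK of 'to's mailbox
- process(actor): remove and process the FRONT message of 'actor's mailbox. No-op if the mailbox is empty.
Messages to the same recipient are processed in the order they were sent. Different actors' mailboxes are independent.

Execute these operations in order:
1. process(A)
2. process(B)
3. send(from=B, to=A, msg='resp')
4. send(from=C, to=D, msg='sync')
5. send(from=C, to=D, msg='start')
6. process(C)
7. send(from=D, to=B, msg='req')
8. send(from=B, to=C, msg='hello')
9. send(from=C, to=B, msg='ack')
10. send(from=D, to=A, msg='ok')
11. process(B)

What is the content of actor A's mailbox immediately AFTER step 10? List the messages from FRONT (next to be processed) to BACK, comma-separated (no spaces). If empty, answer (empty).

After 1 (process(A)): A:[] B:[] C:[] D:[]
After 2 (process(B)): A:[] B:[] C:[] D:[]
After 3 (send(from=B, to=A, msg='resp')): A:[resp] B:[] C:[] D:[]
After 4 (send(from=C, to=D, msg='sync')): A:[resp] B:[] C:[] D:[sync]
After 5 (send(from=C, to=D, msg='start')): A:[resp] B:[] C:[] D:[sync,start]
After 6 (process(C)): A:[resp] B:[] C:[] D:[sync,start]
After 7 (send(from=D, to=B, msg='req')): A:[resp] B:[req] C:[] D:[sync,start]
After 8 (send(from=B, to=C, msg='hello')): A:[resp] B:[req] C:[hello] D:[sync,start]
After 9 (send(from=C, to=B, msg='ack')): A:[resp] B:[req,ack] C:[hello] D:[sync,start]
After 10 (send(from=D, to=A, msg='ok')): A:[resp,ok] B:[req,ack] C:[hello] D:[sync,start]

resp,ok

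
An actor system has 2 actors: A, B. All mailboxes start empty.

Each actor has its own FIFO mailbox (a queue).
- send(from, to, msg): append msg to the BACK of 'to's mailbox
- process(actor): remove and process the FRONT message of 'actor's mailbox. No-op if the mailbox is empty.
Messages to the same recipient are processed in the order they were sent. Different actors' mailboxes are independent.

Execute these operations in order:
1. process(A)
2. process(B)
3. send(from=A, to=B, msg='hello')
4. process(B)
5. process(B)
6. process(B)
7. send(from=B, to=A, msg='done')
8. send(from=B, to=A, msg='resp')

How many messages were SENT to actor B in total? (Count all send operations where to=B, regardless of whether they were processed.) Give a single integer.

After 1 (process(A)): A:[] B:[]
After 2 (process(B)): A:[] B:[]
After 3 (send(from=A, to=B, msg='hello')): A:[] B:[hello]
After 4 (process(B)): A:[] B:[]
After 5 (process(B)): A:[] B:[]
After 6 (process(B)): A:[] B:[]
After 7 (send(from=B, to=A, msg='done')): A:[done] B:[]
After 8 (send(from=B, to=A, msg='resp')): A:[done,resp] B:[]

Answer: 1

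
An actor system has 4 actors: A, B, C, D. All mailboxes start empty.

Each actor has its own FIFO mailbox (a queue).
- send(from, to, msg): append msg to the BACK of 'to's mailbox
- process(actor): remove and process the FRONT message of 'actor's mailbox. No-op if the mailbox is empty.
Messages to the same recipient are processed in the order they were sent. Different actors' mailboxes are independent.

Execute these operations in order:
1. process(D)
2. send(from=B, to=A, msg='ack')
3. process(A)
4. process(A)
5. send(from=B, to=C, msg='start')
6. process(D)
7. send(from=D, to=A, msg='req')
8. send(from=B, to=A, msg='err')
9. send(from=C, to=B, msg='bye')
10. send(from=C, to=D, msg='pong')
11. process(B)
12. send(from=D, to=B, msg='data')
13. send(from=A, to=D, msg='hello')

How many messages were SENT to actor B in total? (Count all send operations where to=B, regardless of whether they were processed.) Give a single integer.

Answer: 2

Derivation:
After 1 (process(D)): A:[] B:[] C:[] D:[]
After 2 (send(from=B, to=A, msg='ack')): A:[ack] B:[] C:[] D:[]
After 3 (process(A)): A:[] B:[] C:[] D:[]
After 4 (process(A)): A:[] B:[] C:[] D:[]
After 5 (send(from=B, to=C, msg='start')): A:[] B:[] C:[start] D:[]
After 6 (process(D)): A:[] B:[] C:[start] D:[]
After 7 (send(from=D, to=A, msg='req')): A:[req] B:[] C:[start] D:[]
After 8 (send(from=B, to=A, msg='err')): A:[req,err] B:[] C:[start] D:[]
After 9 (send(from=C, to=B, msg='bye')): A:[req,err] B:[bye] C:[start] D:[]
After 10 (send(from=C, to=D, msg='pong')): A:[req,err] B:[bye] C:[start] D:[pong]
After 11 (process(B)): A:[req,err] B:[] C:[start] D:[pong]
After 12 (send(from=D, to=B, msg='data')): A:[req,err] B:[data] C:[start] D:[pong]
After 13 (send(from=A, to=D, msg='hello')): A:[req,err] B:[data] C:[start] D:[pong,hello]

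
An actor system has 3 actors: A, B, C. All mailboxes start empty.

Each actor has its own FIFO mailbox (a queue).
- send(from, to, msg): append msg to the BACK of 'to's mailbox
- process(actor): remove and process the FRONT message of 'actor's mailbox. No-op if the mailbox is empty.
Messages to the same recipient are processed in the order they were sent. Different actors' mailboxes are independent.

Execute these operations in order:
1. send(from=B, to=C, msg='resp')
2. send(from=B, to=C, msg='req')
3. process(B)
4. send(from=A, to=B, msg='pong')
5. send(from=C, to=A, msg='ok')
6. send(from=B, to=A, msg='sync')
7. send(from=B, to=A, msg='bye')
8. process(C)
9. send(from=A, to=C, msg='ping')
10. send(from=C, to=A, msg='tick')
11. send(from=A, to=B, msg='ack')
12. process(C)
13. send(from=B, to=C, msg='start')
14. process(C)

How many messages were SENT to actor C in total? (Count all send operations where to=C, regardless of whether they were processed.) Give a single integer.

Answer: 4

Derivation:
After 1 (send(from=B, to=C, msg='resp')): A:[] B:[] C:[resp]
After 2 (send(from=B, to=C, msg='req')): A:[] B:[] C:[resp,req]
After 3 (process(B)): A:[] B:[] C:[resp,req]
After 4 (send(from=A, to=B, msg='pong')): A:[] B:[pong] C:[resp,req]
After 5 (send(from=C, to=A, msg='ok')): A:[ok] B:[pong] C:[resp,req]
After 6 (send(from=B, to=A, msg='sync')): A:[ok,sync] B:[pong] C:[resp,req]
After 7 (send(from=B, to=A, msg='bye')): A:[ok,sync,bye] B:[pong] C:[resp,req]
After 8 (process(C)): A:[ok,sync,bye] B:[pong] C:[req]
After 9 (send(from=A, to=C, msg='ping')): A:[ok,sync,bye] B:[pong] C:[req,ping]
After 10 (send(from=C, to=A, msg='tick')): A:[ok,sync,bye,tick] B:[pong] C:[req,ping]
After 11 (send(from=A, to=B, msg='ack')): A:[ok,sync,bye,tick] B:[pong,ack] C:[req,ping]
After 12 (process(C)): A:[ok,sync,bye,tick] B:[pong,ack] C:[ping]
After 13 (send(from=B, to=C, msg='start')): A:[ok,sync,bye,tick] B:[pong,ack] C:[ping,start]
After 14 (process(C)): A:[ok,sync,bye,tick] B:[pong,ack] C:[start]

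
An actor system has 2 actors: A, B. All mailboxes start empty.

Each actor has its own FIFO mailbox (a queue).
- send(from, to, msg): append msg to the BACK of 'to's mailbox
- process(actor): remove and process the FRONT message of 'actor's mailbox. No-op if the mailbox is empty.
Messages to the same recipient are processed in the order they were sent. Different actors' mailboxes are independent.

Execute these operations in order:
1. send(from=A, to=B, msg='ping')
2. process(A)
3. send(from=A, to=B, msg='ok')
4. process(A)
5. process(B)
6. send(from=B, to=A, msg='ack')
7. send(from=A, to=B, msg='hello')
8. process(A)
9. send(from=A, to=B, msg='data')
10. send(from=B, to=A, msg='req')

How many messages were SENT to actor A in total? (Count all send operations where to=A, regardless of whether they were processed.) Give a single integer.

After 1 (send(from=A, to=B, msg='ping')): A:[] B:[ping]
After 2 (process(A)): A:[] B:[ping]
After 3 (send(from=A, to=B, msg='ok')): A:[] B:[ping,ok]
After 4 (process(A)): A:[] B:[ping,ok]
After 5 (process(B)): A:[] B:[ok]
After 6 (send(from=B, to=A, msg='ack')): A:[ack] B:[ok]
After 7 (send(from=A, to=B, msg='hello')): A:[ack] B:[ok,hello]
After 8 (process(A)): A:[] B:[ok,hello]
After 9 (send(from=A, to=B, msg='data')): A:[] B:[ok,hello,data]
After 10 (send(from=B, to=A, msg='req')): A:[req] B:[ok,hello,data]

Answer: 2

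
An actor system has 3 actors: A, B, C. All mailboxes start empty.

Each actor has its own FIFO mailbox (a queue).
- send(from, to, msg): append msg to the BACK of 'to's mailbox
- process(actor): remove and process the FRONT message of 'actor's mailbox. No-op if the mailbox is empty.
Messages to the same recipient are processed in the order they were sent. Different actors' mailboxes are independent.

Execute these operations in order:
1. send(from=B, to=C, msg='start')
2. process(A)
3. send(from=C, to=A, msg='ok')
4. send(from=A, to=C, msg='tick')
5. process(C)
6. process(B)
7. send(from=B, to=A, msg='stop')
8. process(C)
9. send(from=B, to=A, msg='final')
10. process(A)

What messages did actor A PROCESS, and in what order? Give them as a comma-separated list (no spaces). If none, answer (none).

Answer: ok

Derivation:
After 1 (send(from=B, to=C, msg='start')): A:[] B:[] C:[start]
After 2 (process(A)): A:[] B:[] C:[start]
After 3 (send(from=C, to=A, msg='ok')): A:[ok] B:[] C:[start]
After 4 (send(from=A, to=C, msg='tick')): A:[ok] B:[] C:[start,tick]
After 5 (process(C)): A:[ok] B:[] C:[tick]
After 6 (process(B)): A:[ok] B:[] C:[tick]
After 7 (send(from=B, to=A, msg='stop')): A:[ok,stop] B:[] C:[tick]
After 8 (process(C)): A:[ok,stop] B:[] C:[]
After 9 (send(from=B, to=A, msg='final')): A:[ok,stop,final] B:[] C:[]
After 10 (process(A)): A:[stop,final] B:[] C:[]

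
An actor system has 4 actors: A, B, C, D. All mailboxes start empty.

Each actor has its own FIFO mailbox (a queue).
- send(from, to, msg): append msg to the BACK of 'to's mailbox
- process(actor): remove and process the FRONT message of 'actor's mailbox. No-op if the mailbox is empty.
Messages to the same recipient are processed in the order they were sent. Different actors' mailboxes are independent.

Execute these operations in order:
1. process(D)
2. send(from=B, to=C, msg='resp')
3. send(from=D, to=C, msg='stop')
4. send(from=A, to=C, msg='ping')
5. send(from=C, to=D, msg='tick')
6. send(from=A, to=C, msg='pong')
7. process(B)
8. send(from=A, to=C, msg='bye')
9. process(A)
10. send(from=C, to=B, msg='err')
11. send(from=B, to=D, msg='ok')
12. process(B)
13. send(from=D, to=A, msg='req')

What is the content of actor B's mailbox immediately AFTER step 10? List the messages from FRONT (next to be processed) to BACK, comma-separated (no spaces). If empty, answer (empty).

After 1 (process(D)): A:[] B:[] C:[] D:[]
After 2 (send(from=B, to=C, msg='resp')): A:[] B:[] C:[resp] D:[]
After 3 (send(from=D, to=C, msg='stop')): A:[] B:[] C:[resp,stop] D:[]
After 4 (send(from=A, to=C, msg='ping')): A:[] B:[] C:[resp,stop,ping] D:[]
After 5 (send(from=C, to=D, msg='tick')): A:[] B:[] C:[resp,stop,ping] D:[tick]
After 6 (send(from=A, to=C, msg='pong')): A:[] B:[] C:[resp,stop,ping,pong] D:[tick]
After 7 (process(B)): A:[] B:[] C:[resp,stop,ping,pong] D:[tick]
After 8 (send(from=A, to=C, msg='bye')): A:[] B:[] C:[resp,stop,ping,pong,bye] D:[tick]
After 9 (process(A)): A:[] B:[] C:[resp,stop,ping,pong,bye] D:[tick]
After 10 (send(from=C, to=B, msg='err')): A:[] B:[err] C:[resp,stop,ping,pong,bye] D:[tick]

err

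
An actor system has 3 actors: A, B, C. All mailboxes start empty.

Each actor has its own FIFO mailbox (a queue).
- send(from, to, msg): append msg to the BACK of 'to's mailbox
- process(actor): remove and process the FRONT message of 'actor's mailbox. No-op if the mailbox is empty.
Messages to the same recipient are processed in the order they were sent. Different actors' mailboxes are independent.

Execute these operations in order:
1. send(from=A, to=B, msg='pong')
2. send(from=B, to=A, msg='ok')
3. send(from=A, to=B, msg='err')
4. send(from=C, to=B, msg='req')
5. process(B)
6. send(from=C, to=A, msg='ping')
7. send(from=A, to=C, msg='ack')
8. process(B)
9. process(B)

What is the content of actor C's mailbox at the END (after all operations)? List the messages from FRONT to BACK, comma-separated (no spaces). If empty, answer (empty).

Answer: ack

Derivation:
After 1 (send(from=A, to=B, msg='pong')): A:[] B:[pong] C:[]
After 2 (send(from=B, to=A, msg='ok')): A:[ok] B:[pong] C:[]
After 3 (send(from=A, to=B, msg='err')): A:[ok] B:[pong,err] C:[]
After 4 (send(from=C, to=B, msg='req')): A:[ok] B:[pong,err,req] C:[]
After 5 (process(B)): A:[ok] B:[err,req] C:[]
After 6 (send(from=C, to=A, msg='ping')): A:[ok,ping] B:[err,req] C:[]
After 7 (send(from=A, to=C, msg='ack')): A:[ok,ping] B:[err,req] C:[ack]
After 8 (process(B)): A:[ok,ping] B:[req] C:[ack]
After 9 (process(B)): A:[ok,ping] B:[] C:[ack]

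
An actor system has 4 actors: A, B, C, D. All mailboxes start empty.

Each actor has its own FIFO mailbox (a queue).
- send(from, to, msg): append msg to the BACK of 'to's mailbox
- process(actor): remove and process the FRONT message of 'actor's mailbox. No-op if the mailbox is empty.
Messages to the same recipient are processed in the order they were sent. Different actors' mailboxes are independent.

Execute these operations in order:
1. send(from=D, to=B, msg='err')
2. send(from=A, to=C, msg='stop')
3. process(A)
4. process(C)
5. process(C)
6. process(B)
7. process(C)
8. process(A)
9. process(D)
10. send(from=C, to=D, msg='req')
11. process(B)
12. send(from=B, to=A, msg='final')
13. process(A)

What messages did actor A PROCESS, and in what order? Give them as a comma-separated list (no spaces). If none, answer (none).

Answer: final

Derivation:
After 1 (send(from=D, to=B, msg='err')): A:[] B:[err] C:[] D:[]
After 2 (send(from=A, to=C, msg='stop')): A:[] B:[err] C:[stop] D:[]
After 3 (process(A)): A:[] B:[err] C:[stop] D:[]
After 4 (process(C)): A:[] B:[err] C:[] D:[]
After 5 (process(C)): A:[] B:[err] C:[] D:[]
After 6 (process(B)): A:[] B:[] C:[] D:[]
After 7 (process(C)): A:[] B:[] C:[] D:[]
After 8 (process(A)): A:[] B:[] C:[] D:[]
After 9 (process(D)): A:[] B:[] C:[] D:[]
After 10 (send(from=C, to=D, msg='req')): A:[] B:[] C:[] D:[req]
After 11 (process(B)): A:[] B:[] C:[] D:[req]
After 12 (send(from=B, to=A, msg='final')): A:[final] B:[] C:[] D:[req]
After 13 (process(A)): A:[] B:[] C:[] D:[req]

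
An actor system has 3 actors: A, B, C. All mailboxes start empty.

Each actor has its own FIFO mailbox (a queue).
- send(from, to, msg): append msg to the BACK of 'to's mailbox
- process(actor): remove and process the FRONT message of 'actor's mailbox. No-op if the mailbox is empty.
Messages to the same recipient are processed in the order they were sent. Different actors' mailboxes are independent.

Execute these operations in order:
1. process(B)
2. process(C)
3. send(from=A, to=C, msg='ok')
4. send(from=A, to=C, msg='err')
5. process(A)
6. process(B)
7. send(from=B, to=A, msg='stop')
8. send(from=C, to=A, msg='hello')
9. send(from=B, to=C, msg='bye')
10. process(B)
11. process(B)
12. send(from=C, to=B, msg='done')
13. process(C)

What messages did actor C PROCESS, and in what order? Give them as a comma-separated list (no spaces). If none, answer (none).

Answer: ok

Derivation:
After 1 (process(B)): A:[] B:[] C:[]
After 2 (process(C)): A:[] B:[] C:[]
After 3 (send(from=A, to=C, msg='ok')): A:[] B:[] C:[ok]
After 4 (send(from=A, to=C, msg='err')): A:[] B:[] C:[ok,err]
After 5 (process(A)): A:[] B:[] C:[ok,err]
After 6 (process(B)): A:[] B:[] C:[ok,err]
After 7 (send(from=B, to=A, msg='stop')): A:[stop] B:[] C:[ok,err]
After 8 (send(from=C, to=A, msg='hello')): A:[stop,hello] B:[] C:[ok,err]
After 9 (send(from=B, to=C, msg='bye')): A:[stop,hello] B:[] C:[ok,err,bye]
After 10 (process(B)): A:[stop,hello] B:[] C:[ok,err,bye]
After 11 (process(B)): A:[stop,hello] B:[] C:[ok,err,bye]
After 12 (send(from=C, to=B, msg='done')): A:[stop,hello] B:[done] C:[ok,err,bye]
After 13 (process(C)): A:[stop,hello] B:[done] C:[err,bye]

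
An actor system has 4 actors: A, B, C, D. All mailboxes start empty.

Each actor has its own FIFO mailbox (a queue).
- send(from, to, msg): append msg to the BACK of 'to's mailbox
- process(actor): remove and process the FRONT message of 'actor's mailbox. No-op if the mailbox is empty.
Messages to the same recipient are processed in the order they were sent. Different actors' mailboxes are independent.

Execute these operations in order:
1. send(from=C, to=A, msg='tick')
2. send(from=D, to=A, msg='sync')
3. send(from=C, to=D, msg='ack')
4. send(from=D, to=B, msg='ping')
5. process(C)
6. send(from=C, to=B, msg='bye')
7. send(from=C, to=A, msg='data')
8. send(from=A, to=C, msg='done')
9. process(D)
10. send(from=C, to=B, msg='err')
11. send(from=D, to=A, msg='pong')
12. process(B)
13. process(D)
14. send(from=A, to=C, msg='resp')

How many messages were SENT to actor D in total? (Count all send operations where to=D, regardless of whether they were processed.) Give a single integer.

After 1 (send(from=C, to=A, msg='tick')): A:[tick] B:[] C:[] D:[]
After 2 (send(from=D, to=A, msg='sync')): A:[tick,sync] B:[] C:[] D:[]
After 3 (send(from=C, to=D, msg='ack')): A:[tick,sync] B:[] C:[] D:[ack]
After 4 (send(from=D, to=B, msg='ping')): A:[tick,sync] B:[ping] C:[] D:[ack]
After 5 (process(C)): A:[tick,sync] B:[ping] C:[] D:[ack]
After 6 (send(from=C, to=B, msg='bye')): A:[tick,sync] B:[ping,bye] C:[] D:[ack]
After 7 (send(from=C, to=A, msg='data')): A:[tick,sync,data] B:[ping,bye] C:[] D:[ack]
After 8 (send(from=A, to=C, msg='done')): A:[tick,sync,data] B:[ping,bye] C:[done] D:[ack]
After 9 (process(D)): A:[tick,sync,data] B:[ping,bye] C:[done] D:[]
After 10 (send(from=C, to=B, msg='err')): A:[tick,sync,data] B:[ping,bye,err] C:[done] D:[]
After 11 (send(from=D, to=A, msg='pong')): A:[tick,sync,data,pong] B:[ping,bye,err] C:[done] D:[]
After 12 (process(B)): A:[tick,sync,data,pong] B:[bye,err] C:[done] D:[]
After 13 (process(D)): A:[tick,sync,data,pong] B:[bye,err] C:[done] D:[]
After 14 (send(from=A, to=C, msg='resp')): A:[tick,sync,data,pong] B:[bye,err] C:[done,resp] D:[]

Answer: 1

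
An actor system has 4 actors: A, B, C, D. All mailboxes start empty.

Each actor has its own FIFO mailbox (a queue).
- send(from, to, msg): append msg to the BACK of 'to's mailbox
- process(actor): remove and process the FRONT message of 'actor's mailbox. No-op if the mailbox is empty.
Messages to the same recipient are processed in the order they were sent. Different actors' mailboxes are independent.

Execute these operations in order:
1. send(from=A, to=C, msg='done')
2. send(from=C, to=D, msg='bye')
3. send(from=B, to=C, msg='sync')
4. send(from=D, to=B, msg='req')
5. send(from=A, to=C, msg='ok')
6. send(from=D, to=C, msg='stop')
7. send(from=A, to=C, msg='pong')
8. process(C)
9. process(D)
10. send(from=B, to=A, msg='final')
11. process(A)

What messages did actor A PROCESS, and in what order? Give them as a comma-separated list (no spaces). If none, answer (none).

After 1 (send(from=A, to=C, msg='done')): A:[] B:[] C:[done] D:[]
After 2 (send(from=C, to=D, msg='bye')): A:[] B:[] C:[done] D:[bye]
After 3 (send(from=B, to=C, msg='sync')): A:[] B:[] C:[done,sync] D:[bye]
After 4 (send(from=D, to=B, msg='req')): A:[] B:[req] C:[done,sync] D:[bye]
After 5 (send(from=A, to=C, msg='ok')): A:[] B:[req] C:[done,sync,ok] D:[bye]
After 6 (send(from=D, to=C, msg='stop')): A:[] B:[req] C:[done,sync,ok,stop] D:[bye]
After 7 (send(from=A, to=C, msg='pong')): A:[] B:[req] C:[done,sync,ok,stop,pong] D:[bye]
After 8 (process(C)): A:[] B:[req] C:[sync,ok,stop,pong] D:[bye]
After 9 (process(D)): A:[] B:[req] C:[sync,ok,stop,pong] D:[]
After 10 (send(from=B, to=A, msg='final')): A:[final] B:[req] C:[sync,ok,stop,pong] D:[]
After 11 (process(A)): A:[] B:[req] C:[sync,ok,stop,pong] D:[]

Answer: final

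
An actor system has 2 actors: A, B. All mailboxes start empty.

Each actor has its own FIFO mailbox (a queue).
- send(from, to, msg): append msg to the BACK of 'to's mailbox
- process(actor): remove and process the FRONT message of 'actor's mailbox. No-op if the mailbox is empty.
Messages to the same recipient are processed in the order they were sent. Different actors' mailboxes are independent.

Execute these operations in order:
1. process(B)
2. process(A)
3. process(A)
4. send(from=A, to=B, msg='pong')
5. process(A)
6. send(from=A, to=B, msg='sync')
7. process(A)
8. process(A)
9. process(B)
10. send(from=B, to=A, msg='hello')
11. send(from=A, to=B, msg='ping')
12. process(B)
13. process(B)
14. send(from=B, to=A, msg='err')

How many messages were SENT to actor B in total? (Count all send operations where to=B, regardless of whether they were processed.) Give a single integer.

Answer: 3

Derivation:
After 1 (process(B)): A:[] B:[]
After 2 (process(A)): A:[] B:[]
After 3 (process(A)): A:[] B:[]
After 4 (send(from=A, to=B, msg='pong')): A:[] B:[pong]
After 5 (process(A)): A:[] B:[pong]
After 6 (send(from=A, to=B, msg='sync')): A:[] B:[pong,sync]
After 7 (process(A)): A:[] B:[pong,sync]
After 8 (process(A)): A:[] B:[pong,sync]
After 9 (process(B)): A:[] B:[sync]
After 10 (send(from=B, to=A, msg='hello')): A:[hello] B:[sync]
After 11 (send(from=A, to=B, msg='ping')): A:[hello] B:[sync,ping]
After 12 (process(B)): A:[hello] B:[ping]
After 13 (process(B)): A:[hello] B:[]
After 14 (send(from=B, to=A, msg='err')): A:[hello,err] B:[]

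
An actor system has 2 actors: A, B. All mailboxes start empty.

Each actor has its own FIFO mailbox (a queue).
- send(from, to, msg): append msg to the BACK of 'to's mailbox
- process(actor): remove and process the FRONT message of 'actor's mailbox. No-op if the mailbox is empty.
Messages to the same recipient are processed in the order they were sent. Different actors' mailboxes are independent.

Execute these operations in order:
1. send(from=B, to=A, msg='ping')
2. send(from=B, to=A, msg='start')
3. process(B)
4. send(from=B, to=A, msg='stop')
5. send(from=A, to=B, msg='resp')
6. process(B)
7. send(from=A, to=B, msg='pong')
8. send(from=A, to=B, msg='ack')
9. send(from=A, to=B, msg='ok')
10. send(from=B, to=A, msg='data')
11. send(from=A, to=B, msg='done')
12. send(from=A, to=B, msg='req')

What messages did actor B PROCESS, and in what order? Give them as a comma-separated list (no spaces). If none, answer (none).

Answer: resp

Derivation:
After 1 (send(from=B, to=A, msg='ping')): A:[ping] B:[]
After 2 (send(from=B, to=A, msg='start')): A:[ping,start] B:[]
After 3 (process(B)): A:[ping,start] B:[]
After 4 (send(from=B, to=A, msg='stop')): A:[ping,start,stop] B:[]
After 5 (send(from=A, to=B, msg='resp')): A:[ping,start,stop] B:[resp]
After 6 (process(B)): A:[ping,start,stop] B:[]
After 7 (send(from=A, to=B, msg='pong')): A:[ping,start,stop] B:[pong]
After 8 (send(from=A, to=B, msg='ack')): A:[ping,start,stop] B:[pong,ack]
After 9 (send(from=A, to=B, msg='ok')): A:[ping,start,stop] B:[pong,ack,ok]
After 10 (send(from=B, to=A, msg='data')): A:[ping,start,stop,data] B:[pong,ack,ok]
After 11 (send(from=A, to=B, msg='done')): A:[ping,start,stop,data] B:[pong,ack,ok,done]
After 12 (send(from=A, to=B, msg='req')): A:[ping,start,stop,data] B:[pong,ack,ok,done,req]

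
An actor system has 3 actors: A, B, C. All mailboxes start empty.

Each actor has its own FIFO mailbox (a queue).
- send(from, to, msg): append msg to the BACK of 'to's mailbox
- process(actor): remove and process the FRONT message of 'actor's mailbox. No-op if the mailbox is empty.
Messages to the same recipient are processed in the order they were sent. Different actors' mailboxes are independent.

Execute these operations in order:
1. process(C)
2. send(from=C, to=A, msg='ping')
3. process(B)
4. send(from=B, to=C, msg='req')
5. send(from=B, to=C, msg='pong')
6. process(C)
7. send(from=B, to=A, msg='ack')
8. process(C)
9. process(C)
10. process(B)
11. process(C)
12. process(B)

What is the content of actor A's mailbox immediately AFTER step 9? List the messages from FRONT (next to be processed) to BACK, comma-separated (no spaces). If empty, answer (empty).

After 1 (process(C)): A:[] B:[] C:[]
After 2 (send(from=C, to=A, msg='ping')): A:[ping] B:[] C:[]
After 3 (process(B)): A:[ping] B:[] C:[]
After 4 (send(from=B, to=C, msg='req')): A:[ping] B:[] C:[req]
After 5 (send(from=B, to=C, msg='pong')): A:[ping] B:[] C:[req,pong]
After 6 (process(C)): A:[ping] B:[] C:[pong]
After 7 (send(from=B, to=A, msg='ack')): A:[ping,ack] B:[] C:[pong]
After 8 (process(C)): A:[ping,ack] B:[] C:[]
After 9 (process(C)): A:[ping,ack] B:[] C:[]

ping,ack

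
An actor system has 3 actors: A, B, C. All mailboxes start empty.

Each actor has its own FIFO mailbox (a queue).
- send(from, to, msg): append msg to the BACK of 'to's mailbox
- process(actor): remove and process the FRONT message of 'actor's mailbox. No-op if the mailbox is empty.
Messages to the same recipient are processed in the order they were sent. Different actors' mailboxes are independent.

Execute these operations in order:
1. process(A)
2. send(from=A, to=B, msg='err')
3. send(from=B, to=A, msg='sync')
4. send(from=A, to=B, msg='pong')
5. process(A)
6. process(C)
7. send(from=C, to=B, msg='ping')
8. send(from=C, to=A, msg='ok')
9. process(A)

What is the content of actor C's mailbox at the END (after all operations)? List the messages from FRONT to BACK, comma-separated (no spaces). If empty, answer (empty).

Answer: (empty)

Derivation:
After 1 (process(A)): A:[] B:[] C:[]
After 2 (send(from=A, to=B, msg='err')): A:[] B:[err] C:[]
After 3 (send(from=B, to=A, msg='sync')): A:[sync] B:[err] C:[]
After 4 (send(from=A, to=B, msg='pong')): A:[sync] B:[err,pong] C:[]
After 5 (process(A)): A:[] B:[err,pong] C:[]
After 6 (process(C)): A:[] B:[err,pong] C:[]
After 7 (send(from=C, to=B, msg='ping')): A:[] B:[err,pong,ping] C:[]
After 8 (send(from=C, to=A, msg='ok')): A:[ok] B:[err,pong,ping] C:[]
After 9 (process(A)): A:[] B:[err,pong,ping] C:[]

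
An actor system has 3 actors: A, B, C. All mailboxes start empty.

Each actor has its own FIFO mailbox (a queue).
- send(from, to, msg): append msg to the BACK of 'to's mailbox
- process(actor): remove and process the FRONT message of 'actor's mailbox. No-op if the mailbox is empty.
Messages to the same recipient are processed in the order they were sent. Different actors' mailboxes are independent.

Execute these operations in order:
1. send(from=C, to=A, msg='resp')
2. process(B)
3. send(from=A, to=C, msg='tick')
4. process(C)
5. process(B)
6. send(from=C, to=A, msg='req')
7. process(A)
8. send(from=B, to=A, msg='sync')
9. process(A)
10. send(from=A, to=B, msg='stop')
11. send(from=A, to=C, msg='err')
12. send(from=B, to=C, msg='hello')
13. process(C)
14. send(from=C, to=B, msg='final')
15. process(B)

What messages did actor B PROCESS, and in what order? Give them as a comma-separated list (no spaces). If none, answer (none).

Answer: stop

Derivation:
After 1 (send(from=C, to=A, msg='resp')): A:[resp] B:[] C:[]
After 2 (process(B)): A:[resp] B:[] C:[]
After 3 (send(from=A, to=C, msg='tick')): A:[resp] B:[] C:[tick]
After 4 (process(C)): A:[resp] B:[] C:[]
After 5 (process(B)): A:[resp] B:[] C:[]
After 6 (send(from=C, to=A, msg='req')): A:[resp,req] B:[] C:[]
After 7 (process(A)): A:[req] B:[] C:[]
After 8 (send(from=B, to=A, msg='sync')): A:[req,sync] B:[] C:[]
After 9 (process(A)): A:[sync] B:[] C:[]
After 10 (send(from=A, to=B, msg='stop')): A:[sync] B:[stop] C:[]
After 11 (send(from=A, to=C, msg='err')): A:[sync] B:[stop] C:[err]
After 12 (send(from=B, to=C, msg='hello')): A:[sync] B:[stop] C:[err,hello]
After 13 (process(C)): A:[sync] B:[stop] C:[hello]
After 14 (send(from=C, to=B, msg='final')): A:[sync] B:[stop,final] C:[hello]
After 15 (process(B)): A:[sync] B:[final] C:[hello]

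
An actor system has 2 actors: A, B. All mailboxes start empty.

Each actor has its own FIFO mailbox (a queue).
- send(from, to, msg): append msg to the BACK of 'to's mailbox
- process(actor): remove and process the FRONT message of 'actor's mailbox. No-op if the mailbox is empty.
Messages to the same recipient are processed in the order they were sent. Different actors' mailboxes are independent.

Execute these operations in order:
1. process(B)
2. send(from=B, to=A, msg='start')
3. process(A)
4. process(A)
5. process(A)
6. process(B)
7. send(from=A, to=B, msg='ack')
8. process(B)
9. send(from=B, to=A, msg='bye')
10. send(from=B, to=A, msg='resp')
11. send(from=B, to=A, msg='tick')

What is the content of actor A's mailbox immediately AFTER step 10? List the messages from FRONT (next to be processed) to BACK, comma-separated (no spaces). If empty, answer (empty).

After 1 (process(B)): A:[] B:[]
After 2 (send(from=B, to=A, msg='start')): A:[start] B:[]
After 3 (process(A)): A:[] B:[]
After 4 (process(A)): A:[] B:[]
After 5 (process(A)): A:[] B:[]
After 6 (process(B)): A:[] B:[]
After 7 (send(from=A, to=B, msg='ack')): A:[] B:[ack]
After 8 (process(B)): A:[] B:[]
After 9 (send(from=B, to=A, msg='bye')): A:[bye] B:[]
After 10 (send(from=B, to=A, msg='resp')): A:[bye,resp] B:[]

bye,resp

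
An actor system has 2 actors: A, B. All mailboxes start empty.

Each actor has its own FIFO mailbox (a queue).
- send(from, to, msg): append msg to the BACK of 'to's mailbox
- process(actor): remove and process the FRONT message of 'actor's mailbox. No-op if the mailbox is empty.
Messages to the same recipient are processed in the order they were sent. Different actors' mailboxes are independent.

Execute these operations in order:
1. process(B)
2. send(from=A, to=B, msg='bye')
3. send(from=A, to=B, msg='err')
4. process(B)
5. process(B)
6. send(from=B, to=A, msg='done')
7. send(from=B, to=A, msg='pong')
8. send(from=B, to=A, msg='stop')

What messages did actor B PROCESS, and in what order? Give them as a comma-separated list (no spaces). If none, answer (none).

After 1 (process(B)): A:[] B:[]
After 2 (send(from=A, to=B, msg='bye')): A:[] B:[bye]
After 3 (send(from=A, to=B, msg='err')): A:[] B:[bye,err]
After 4 (process(B)): A:[] B:[err]
After 5 (process(B)): A:[] B:[]
After 6 (send(from=B, to=A, msg='done')): A:[done] B:[]
After 7 (send(from=B, to=A, msg='pong')): A:[done,pong] B:[]
After 8 (send(from=B, to=A, msg='stop')): A:[done,pong,stop] B:[]

Answer: bye,err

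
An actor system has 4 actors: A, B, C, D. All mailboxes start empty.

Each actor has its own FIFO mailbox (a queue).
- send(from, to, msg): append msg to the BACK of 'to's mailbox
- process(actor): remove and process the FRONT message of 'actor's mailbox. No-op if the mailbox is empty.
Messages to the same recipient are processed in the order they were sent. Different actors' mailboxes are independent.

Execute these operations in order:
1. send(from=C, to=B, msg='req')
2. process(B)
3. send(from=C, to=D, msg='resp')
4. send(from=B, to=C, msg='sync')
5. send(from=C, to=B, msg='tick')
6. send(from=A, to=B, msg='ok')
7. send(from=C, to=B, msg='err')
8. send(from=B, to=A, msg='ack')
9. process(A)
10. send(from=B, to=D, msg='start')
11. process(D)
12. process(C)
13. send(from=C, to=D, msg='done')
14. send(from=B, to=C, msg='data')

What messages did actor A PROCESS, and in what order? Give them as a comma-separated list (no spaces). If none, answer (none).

Answer: ack

Derivation:
After 1 (send(from=C, to=B, msg='req')): A:[] B:[req] C:[] D:[]
After 2 (process(B)): A:[] B:[] C:[] D:[]
After 3 (send(from=C, to=D, msg='resp')): A:[] B:[] C:[] D:[resp]
After 4 (send(from=B, to=C, msg='sync')): A:[] B:[] C:[sync] D:[resp]
After 5 (send(from=C, to=B, msg='tick')): A:[] B:[tick] C:[sync] D:[resp]
After 6 (send(from=A, to=B, msg='ok')): A:[] B:[tick,ok] C:[sync] D:[resp]
After 7 (send(from=C, to=B, msg='err')): A:[] B:[tick,ok,err] C:[sync] D:[resp]
After 8 (send(from=B, to=A, msg='ack')): A:[ack] B:[tick,ok,err] C:[sync] D:[resp]
After 9 (process(A)): A:[] B:[tick,ok,err] C:[sync] D:[resp]
After 10 (send(from=B, to=D, msg='start')): A:[] B:[tick,ok,err] C:[sync] D:[resp,start]
After 11 (process(D)): A:[] B:[tick,ok,err] C:[sync] D:[start]
After 12 (process(C)): A:[] B:[tick,ok,err] C:[] D:[start]
After 13 (send(from=C, to=D, msg='done')): A:[] B:[tick,ok,err] C:[] D:[start,done]
After 14 (send(from=B, to=C, msg='data')): A:[] B:[tick,ok,err] C:[data] D:[start,done]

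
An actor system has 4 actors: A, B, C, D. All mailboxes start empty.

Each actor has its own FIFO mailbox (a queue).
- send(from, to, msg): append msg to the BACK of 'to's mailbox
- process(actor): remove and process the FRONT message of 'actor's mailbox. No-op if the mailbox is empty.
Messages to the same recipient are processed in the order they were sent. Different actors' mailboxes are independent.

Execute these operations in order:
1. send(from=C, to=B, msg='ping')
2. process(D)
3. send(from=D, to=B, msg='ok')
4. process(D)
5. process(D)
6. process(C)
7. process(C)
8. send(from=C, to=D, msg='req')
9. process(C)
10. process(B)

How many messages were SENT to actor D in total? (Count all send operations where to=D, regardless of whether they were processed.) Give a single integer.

Answer: 1

Derivation:
After 1 (send(from=C, to=B, msg='ping')): A:[] B:[ping] C:[] D:[]
After 2 (process(D)): A:[] B:[ping] C:[] D:[]
After 3 (send(from=D, to=B, msg='ok')): A:[] B:[ping,ok] C:[] D:[]
After 4 (process(D)): A:[] B:[ping,ok] C:[] D:[]
After 5 (process(D)): A:[] B:[ping,ok] C:[] D:[]
After 6 (process(C)): A:[] B:[ping,ok] C:[] D:[]
After 7 (process(C)): A:[] B:[ping,ok] C:[] D:[]
After 8 (send(from=C, to=D, msg='req')): A:[] B:[ping,ok] C:[] D:[req]
After 9 (process(C)): A:[] B:[ping,ok] C:[] D:[req]
After 10 (process(B)): A:[] B:[ok] C:[] D:[req]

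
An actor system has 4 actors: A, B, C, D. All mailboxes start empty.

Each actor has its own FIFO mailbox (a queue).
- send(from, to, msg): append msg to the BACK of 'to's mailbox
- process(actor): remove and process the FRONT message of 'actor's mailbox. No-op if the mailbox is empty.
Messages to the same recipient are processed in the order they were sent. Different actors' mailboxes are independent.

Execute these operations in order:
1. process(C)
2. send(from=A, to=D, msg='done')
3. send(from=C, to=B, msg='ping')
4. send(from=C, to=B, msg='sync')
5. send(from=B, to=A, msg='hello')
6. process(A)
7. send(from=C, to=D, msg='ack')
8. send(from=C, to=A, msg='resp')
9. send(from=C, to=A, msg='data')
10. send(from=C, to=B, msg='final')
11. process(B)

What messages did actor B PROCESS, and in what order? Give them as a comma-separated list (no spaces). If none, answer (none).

After 1 (process(C)): A:[] B:[] C:[] D:[]
After 2 (send(from=A, to=D, msg='done')): A:[] B:[] C:[] D:[done]
After 3 (send(from=C, to=B, msg='ping')): A:[] B:[ping] C:[] D:[done]
After 4 (send(from=C, to=B, msg='sync')): A:[] B:[ping,sync] C:[] D:[done]
After 5 (send(from=B, to=A, msg='hello')): A:[hello] B:[ping,sync] C:[] D:[done]
After 6 (process(A)): A:[] B:[ping,sync] C:[] D:[done]
After 7 (send(from=C, to=D, msg='ack')): A:[] B:[ping,sync] C:[] D:[done,ack]
After 8 (send(from=C, to=A, msg='resp')): A:[resp] B:[ping,sync] C:[] D:[done,ack]
After 9 (send(from=C, to=A, msg='data')): A:[resp,data] B:[ping,sync] C:[] D:[done,ack]
After 10 (send(from=C, to=B, msg='final')): A:[resp,data] B:[ping,sync,final] C:[] D:[done,ack]
After 11 (process(B)): A:[resp,data] B:[sync,final] C:[] D:[done,ack]

Answer: ping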